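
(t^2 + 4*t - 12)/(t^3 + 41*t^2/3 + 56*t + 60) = 3*(t - 2)/(3*t^2 + 23*t + 30)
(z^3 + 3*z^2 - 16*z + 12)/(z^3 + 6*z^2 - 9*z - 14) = (z^2 + 5*z - 6)/(z^2 + 8*z + 7)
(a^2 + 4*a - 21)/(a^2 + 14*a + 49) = (a - 3)/(a + 7)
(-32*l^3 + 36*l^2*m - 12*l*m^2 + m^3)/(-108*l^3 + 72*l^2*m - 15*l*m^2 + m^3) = (32*l^3 - 36*l^2*m + 12*l*m^2 - m^3)/(108*l^3 - 72*l^2*m + 15*l*m^2 - m^3)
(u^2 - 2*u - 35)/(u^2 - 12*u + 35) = (u + 5)/(u - 5)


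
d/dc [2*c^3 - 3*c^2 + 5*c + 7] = 6*c^2 - 6*c + 5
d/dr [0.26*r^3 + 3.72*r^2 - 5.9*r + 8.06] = 0.78*r^2 + 7.44*r - 5.9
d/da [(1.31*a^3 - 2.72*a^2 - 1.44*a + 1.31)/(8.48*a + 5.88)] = (22.2176*a^3 + 0.0427999999999962*a^2 - 31.9872*a - 19.576)/(71.9104*a^2 + 99.7248*a + 34.5744)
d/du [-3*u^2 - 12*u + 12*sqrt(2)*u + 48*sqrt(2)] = -6*u - 12 + 12*sqrt(2)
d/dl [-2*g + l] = 1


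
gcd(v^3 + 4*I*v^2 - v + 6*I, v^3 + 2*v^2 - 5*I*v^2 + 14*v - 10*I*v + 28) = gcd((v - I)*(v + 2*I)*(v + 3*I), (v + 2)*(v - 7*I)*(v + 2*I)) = v + 2*I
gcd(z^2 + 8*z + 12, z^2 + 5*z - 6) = z + 6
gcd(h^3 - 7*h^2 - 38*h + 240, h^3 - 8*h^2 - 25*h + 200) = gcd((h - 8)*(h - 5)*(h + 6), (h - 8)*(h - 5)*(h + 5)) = h^2 - 13*h + 40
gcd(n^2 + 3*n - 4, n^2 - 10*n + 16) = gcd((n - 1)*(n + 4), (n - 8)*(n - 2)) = 1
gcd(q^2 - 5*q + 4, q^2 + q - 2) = q - 1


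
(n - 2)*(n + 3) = n^2 + n - 6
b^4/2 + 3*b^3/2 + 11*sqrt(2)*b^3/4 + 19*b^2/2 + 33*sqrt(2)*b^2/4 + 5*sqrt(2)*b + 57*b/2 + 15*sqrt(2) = (b/2 + sqrt(2))*(b + 3)*(b + sqrt(2))*(b + 5*sqrt(2)/2)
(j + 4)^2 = j^2 + 8*j + 16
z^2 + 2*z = z*(z + 2)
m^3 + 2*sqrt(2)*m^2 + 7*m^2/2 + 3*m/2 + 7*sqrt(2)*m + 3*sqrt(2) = (m + 1/2)*(m + 3)*(m + 2*sqrt(2))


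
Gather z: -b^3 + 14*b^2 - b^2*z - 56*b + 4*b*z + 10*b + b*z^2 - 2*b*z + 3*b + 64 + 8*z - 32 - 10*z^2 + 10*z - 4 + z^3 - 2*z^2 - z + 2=-b^3 + 14*b^2 - 43*b + z^3 + z^2*(b - 12) + z*(-b^2 + 2*b + 17) + 30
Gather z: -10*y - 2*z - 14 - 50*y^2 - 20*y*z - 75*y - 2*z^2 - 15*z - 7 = -50*y^2 - 85*y - 2*z^2 + z*(-20*y - 17) - 21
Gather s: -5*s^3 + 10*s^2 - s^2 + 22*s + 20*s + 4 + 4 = -5*s^3 + 9*s^2 + 42*s + 8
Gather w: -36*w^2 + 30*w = -36*w^2 + 30*w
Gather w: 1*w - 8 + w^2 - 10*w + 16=w^2 - 9*w + 8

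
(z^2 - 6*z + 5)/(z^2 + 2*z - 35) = (z - 1)/(z + 7)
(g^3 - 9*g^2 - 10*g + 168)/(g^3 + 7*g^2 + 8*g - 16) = (g^2 - 13*g + 42)/(g^2 + 3*g - 4)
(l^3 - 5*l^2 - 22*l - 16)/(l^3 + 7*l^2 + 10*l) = (l^2 - 7*l - 8)/(l*(l + 5))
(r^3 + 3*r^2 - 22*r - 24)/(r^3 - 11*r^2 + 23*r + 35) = (r^2 + 2*r - 24)/(r^2 - 12*r + 35)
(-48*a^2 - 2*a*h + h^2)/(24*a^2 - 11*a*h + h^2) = (-6*a - h)/(3*a - h)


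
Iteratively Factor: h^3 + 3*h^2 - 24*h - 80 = (h + 4)*(h^2 - h - 20) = (h - 5)*(h + 4)*(h + 4)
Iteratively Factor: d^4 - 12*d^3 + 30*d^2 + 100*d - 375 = (d - 5)*(d^3 - 7*d^2 - 5*d + 75) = (d - 5)^2*(d^2 - 2*d - 15) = (d - 5)^3*(d + 3)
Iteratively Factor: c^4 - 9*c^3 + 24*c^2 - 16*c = (c)*(c^3 - 9*c^2 + 24*c - 16) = c*(c - 1)*(c^2 - 8*c + 16) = c*(c - 4)*(c - 1)*(c - 4)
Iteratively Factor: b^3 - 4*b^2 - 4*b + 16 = (b + 2)*(b^2 - 6*b + 8) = (b - 4)*(b + 2)*(b - 2)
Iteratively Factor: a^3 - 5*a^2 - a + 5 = (a - 5)*(a^2 - 1) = (a - 5)*(a - 1)*(a + 1)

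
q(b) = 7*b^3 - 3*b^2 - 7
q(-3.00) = -223.00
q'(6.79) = 927.45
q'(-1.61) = 64.09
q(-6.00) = -1627.00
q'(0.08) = -0.35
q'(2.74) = 141.22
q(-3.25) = -278.98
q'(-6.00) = 792.00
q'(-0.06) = 0.44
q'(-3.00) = 207.00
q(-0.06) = -7.01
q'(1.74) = 53.14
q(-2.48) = -132.22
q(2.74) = 114.47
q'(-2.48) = 144.04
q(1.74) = 20.79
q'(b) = 21*b^2 - 6*b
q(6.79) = 2046.02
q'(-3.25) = 241.31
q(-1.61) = -43.99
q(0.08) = -7.02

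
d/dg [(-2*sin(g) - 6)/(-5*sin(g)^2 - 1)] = 2*(-5*sin(g)^2 - 30*sin(g) + 1)*cos(g)/(5*sin(g)^2 + 1)^2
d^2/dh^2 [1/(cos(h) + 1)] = (sin(h)^2 + cos(h) + 1)/(cos(h) + 1)^3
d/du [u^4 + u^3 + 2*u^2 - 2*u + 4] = 4*u^3 + 3*u^2 + 4*u - 2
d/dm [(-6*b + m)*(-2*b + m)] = -8*b + 2*m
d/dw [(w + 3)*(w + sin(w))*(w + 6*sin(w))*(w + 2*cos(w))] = -(w + 3)*(w + sin(w))*(w + 6*sin(w))*(2*sin(w) - 1) + (w + 3)*(w + sin(w))*(w + 2*cos(w))*(6*cos(w) + 1) + (w + 3)*(w + 6*sin(w))*(w + 2*cos(w))*(cos(w) + 1) + (w + sin(w))*(w + 6*sin(w))*(w + 2*cos(w))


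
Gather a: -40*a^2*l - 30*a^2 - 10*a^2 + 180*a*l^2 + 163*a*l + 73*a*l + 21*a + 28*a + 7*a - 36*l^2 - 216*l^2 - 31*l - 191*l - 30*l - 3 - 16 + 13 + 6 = a^2*(-40*l - 40) + a*(180*l^2 + 236*l + 56) - 252*l^2 - 252*l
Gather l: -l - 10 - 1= -l - 11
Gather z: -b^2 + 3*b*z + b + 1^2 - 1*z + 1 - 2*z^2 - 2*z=-b^2 + b - 2*z^2 + z*(3*b - 3) + 2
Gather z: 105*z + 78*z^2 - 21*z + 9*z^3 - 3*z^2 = 9*z^3 + 75*z^2 + 84*z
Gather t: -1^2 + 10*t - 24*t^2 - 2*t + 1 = -24*t^2 + 8*t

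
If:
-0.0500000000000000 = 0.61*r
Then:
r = -0.08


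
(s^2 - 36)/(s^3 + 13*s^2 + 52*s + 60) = (s - 6)/(s^2 + 7*s + 10)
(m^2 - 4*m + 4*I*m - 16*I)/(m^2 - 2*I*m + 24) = (m - 4)/(m - 6*I)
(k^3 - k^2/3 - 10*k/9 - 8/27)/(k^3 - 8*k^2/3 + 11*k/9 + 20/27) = (3*k + 2)/(3*k - 5)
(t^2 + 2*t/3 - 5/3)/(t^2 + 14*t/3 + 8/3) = (3*t^2 + 2*t - 5)/(3*t^2 + 14*t + 8)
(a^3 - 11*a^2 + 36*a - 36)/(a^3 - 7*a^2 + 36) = (a - 2)/(a + 2)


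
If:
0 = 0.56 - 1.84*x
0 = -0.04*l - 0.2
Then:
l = -5.00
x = 0.30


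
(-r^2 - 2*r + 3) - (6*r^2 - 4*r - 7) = -7*r^2 + 2*r + 10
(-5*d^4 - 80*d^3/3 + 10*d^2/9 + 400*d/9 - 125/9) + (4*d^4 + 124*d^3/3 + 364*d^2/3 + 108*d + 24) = -d^4 + 44*d^3/3 + 1102*d^2/9 + 1372*d/9 + 91/9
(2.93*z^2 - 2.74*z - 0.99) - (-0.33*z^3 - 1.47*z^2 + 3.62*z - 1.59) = 0.33*z^3 + 4.4*z^2 - 6.36*z + 0.6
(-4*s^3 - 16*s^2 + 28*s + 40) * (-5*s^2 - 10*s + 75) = 20*s^5 + 120*s^4 - 280*s^3 - 1680*s^2 + 1700*s + 3000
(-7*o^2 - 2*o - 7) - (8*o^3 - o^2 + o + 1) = -8*o^3 - 6*o^2 - 3*o - 8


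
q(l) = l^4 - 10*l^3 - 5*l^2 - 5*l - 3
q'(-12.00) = -11117.00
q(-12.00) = 37353.00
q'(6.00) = -281.00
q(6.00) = -1077.00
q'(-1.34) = -55.09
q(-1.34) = 22.01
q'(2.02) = -114.64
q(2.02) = -99.28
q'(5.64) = -298.06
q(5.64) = -972.46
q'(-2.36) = -201.07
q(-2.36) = 143.42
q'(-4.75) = -1063.06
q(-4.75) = 1488.72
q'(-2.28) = -185.56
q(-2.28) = 127.95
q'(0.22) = -8.61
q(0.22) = -4.45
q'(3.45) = -232.32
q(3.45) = -348.73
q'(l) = 4*l^3 - 30*l^2 - 10*l - 5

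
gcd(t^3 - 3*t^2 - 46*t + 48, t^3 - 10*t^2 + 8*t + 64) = t - 8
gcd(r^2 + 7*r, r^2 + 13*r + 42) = r + 7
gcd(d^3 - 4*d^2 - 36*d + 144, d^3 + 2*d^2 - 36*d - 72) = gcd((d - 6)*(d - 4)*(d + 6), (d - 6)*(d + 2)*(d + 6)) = d^2 - 36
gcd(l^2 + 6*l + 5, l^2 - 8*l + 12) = 1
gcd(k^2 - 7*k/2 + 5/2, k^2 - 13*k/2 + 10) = k - 5/2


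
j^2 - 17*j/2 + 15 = (j - 6)*(j - 5/2)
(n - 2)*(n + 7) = n^2 + 5*n - 14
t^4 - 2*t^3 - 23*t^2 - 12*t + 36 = (t - 6)*(t - 1)*(t + 2)*(t + 3)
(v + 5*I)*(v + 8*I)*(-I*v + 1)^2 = -v^4 - 15*I*v^3 + 67*v^2 + 93*I*v - 40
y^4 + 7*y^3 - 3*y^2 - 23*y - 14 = (y - 2)*(y + 1)^2*(y + 7)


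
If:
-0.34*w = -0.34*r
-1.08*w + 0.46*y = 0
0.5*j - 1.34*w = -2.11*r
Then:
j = -0.655925925925926*y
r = 0.425925925925926*y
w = 0.425925925925926*y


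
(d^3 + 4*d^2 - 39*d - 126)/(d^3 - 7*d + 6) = (d^2 + d - 42)/(d^2 - 3*d + 2)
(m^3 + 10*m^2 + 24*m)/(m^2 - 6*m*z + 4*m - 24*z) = m*(-m - 6)/(-m + 6*z)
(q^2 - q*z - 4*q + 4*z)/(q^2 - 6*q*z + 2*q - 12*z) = (q^2 - q*z - 4*q + 4*z)/(q^2 - 6*q*z + 2*q - 12*z)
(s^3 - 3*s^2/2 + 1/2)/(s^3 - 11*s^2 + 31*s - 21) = (2*s^2 - s - 1)/(2*(s^2 - 10*s + 21))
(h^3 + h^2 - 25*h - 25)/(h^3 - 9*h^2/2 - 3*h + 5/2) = 2*(h + 5)/(2*h - 1)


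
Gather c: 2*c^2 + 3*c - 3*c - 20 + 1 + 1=2*c^2 - 18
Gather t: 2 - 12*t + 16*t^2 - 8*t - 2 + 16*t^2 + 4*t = 32*t^2 - 16*t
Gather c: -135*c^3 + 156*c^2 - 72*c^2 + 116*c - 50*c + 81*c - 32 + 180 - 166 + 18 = -135*c^3 + 84*c^2 + 147*c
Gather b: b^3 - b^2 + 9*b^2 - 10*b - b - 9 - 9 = b^3 + 8*b^2 - 11*b - 18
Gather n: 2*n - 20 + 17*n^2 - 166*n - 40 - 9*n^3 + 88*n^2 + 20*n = -9*n^3 + 105*n^2 - 144*n - 60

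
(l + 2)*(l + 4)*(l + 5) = l^3 + 11*l^2 + 38*l + 40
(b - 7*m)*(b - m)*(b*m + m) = b^3*m - 8*b^2*m^2 + b^2*m + 7*b*m^3 - 8*b*m^2 + 7*m^3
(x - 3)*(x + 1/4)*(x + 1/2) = x^3 - 9*x^2/4 - 17*x/8 - 3/8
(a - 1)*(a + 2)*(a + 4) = a^3 + 5*a^2 + 2*a - 8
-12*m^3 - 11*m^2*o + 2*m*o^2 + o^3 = (-3*m + o)*(m + o)*(4*m + o)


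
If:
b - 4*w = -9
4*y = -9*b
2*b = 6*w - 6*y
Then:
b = -27/26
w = 207/104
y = 243/104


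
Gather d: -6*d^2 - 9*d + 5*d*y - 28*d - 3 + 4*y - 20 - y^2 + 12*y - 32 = -6*d^2 + d*(5*y - 37) - y^2 + 16*y - 55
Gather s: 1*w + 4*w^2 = 4*w^2 + w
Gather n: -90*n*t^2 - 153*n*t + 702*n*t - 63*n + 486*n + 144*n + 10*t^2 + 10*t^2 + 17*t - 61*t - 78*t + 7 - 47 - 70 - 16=n*(-90*t^2 + 549*t + 567) + 20*t^2 - 122*t - 126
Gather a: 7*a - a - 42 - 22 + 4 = 6*a - 60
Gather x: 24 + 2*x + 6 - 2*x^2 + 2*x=-2*x^2 + 4*x + 30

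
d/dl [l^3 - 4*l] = 3*l^2 - 4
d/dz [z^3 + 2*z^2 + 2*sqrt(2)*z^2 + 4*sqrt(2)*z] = 3*z^2 + 4*z + 4*sqrt(2)*z + 4*sqrt(2)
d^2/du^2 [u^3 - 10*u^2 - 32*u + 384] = 6*u - 20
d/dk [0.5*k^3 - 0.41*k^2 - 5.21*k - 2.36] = 1.5*k^2 - 0.82*k - 5.21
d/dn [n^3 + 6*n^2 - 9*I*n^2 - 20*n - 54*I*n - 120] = 3*n^2 + n*(12 - 18*I) - 20 - 54*I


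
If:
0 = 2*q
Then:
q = 0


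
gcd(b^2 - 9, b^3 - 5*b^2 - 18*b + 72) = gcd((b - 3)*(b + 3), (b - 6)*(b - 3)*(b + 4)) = b - 3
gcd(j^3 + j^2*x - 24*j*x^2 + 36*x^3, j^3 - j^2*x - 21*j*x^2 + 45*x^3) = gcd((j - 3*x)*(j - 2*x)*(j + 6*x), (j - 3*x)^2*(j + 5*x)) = -j + 3*x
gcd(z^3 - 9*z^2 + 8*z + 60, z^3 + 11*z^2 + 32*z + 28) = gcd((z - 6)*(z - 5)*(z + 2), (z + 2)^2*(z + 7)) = z + 2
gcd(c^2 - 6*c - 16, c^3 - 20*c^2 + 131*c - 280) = c - 8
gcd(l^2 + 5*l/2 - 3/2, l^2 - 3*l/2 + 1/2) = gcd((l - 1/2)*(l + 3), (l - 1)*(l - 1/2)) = l - 1/2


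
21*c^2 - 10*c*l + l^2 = (-7*c + l)*(-3*c + l)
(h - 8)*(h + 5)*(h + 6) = h^3 + 3*h^2 - 58*h - 240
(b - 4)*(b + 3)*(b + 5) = b^3 + 4*b^2 - 17*b - 60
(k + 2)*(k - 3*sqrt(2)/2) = k^2 - 3*sqrt(2)*k/2 + 2*k - 3*sqrt(2)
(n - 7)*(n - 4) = n^2 - 11*n + 28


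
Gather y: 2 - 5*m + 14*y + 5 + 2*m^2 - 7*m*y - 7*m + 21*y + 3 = 2*m^2 - 12*m + y*(35 - 7*m) + 10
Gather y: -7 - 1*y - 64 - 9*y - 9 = -10*y - 80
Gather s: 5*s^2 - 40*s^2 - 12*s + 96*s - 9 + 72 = -35*s^2 + 84*s + 63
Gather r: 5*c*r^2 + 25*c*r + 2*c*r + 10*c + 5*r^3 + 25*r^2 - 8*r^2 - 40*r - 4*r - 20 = 10*c + 5*r^3 + r^2*(5*c + 17) + r*(27*c - 44) - 20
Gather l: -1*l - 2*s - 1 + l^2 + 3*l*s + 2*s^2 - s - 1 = l^2 + l*(3*s - 1) + 2*s^2 - 3*s - 2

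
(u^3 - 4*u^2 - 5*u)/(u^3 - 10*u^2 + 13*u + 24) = u*(u - 5)/(u^2 - 11*u + 24)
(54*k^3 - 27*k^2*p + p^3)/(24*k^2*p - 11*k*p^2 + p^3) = (-18*k^2 + 3*k*p + p^2)/(p*(-8*k + p))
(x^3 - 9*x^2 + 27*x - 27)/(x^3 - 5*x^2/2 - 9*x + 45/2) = 2*(x^2 - 6*x + 9)/(2*x^2 + x - 15)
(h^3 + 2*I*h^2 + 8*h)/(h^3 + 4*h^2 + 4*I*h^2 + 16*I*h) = (h - 2*I)/(h + 4)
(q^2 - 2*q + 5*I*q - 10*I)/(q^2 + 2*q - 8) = (q + 5*I)/(q + 4)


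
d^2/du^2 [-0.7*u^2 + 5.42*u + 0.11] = -1.40000000000000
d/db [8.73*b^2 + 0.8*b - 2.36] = 17.46*b + 0.8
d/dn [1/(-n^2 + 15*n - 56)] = (2*n - 15)/(n^2 - 15*n + 56)^2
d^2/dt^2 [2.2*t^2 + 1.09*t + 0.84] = 4.40000000000000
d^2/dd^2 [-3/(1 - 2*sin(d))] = 6*(-sin(d) + cos(2*d) + 3)/(2*sin(d) - 1)^3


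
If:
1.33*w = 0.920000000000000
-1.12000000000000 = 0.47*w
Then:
No Solution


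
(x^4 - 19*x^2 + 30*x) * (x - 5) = x^5 - 5*x^4 - 19*x^3 + 125*x^2 - 150*x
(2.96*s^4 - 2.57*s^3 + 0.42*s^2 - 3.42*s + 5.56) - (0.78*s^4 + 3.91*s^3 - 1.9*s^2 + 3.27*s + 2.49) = 2.18*s^4 - 6.48*s^3 + 2.32*s^2 - 6.69*s + 3.07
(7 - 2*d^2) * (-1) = 2*d^2 - 7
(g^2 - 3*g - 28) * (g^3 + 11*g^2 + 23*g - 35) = g^5 + 8*g^4 - 38*g^3 - 412*g^2 - 539*g + 980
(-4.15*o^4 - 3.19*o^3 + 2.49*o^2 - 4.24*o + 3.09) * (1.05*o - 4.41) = -4.3575*o^5 + 14.952*o^4 + 16.6824*o^3 - 15.4329*o^2 + 21.9429*o - 13.6269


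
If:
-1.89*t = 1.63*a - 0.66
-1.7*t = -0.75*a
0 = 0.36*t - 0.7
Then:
No Solution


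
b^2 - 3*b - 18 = (b - 6)*(b + 3)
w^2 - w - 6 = (w - 3)*(w + 2)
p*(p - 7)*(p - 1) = p^3 - 8*p^2 + 7*p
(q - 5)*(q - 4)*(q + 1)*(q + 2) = q^4 - 6*q^3 - 5*q^2 + 42*q + 40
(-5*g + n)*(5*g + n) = -25*g^2 + n^2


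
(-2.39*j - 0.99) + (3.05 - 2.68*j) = 2.06 - 5.07*j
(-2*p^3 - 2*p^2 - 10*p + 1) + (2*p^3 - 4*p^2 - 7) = -6*p^2 - 10*p - 6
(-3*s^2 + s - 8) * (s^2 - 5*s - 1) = -3*s^4 + 16*s^3 - 10*s^2 + 39*s + 8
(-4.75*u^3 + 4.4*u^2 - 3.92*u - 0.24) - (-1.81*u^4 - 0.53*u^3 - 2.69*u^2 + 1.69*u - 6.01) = 1.81*u^4 - 4.22*u^3 + 7.09*u^2 - 5.61*u + 5.77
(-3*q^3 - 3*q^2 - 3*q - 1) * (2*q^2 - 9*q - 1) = -6*q^5 + 21*q^4 + 24*q^3 + 28*q^2 + 12*q + 1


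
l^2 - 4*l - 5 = (l - 5)*(l + 1)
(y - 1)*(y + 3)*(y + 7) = y^3 + 9*y^2 + 11*y - 21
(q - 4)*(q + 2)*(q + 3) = q^3 + q^2 - 14*q - 24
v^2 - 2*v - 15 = (v - 5)*(v + 3)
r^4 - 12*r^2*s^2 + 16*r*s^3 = r*(r - 2*s)^2*(r + 4*s)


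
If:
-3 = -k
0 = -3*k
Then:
No Solution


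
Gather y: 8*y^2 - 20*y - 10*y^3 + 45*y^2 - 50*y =-10*y^3 + 53*y^2 - 70*y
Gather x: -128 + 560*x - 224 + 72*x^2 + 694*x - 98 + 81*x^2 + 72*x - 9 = 153*x^2 + 1326*x - 459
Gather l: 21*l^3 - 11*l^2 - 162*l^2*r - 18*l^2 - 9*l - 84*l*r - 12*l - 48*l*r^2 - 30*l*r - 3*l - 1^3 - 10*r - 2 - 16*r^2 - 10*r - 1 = 21*l^3 + l^2*(-162*r - 29) + l*(-48*r^2 - 114*r - 24) - 16*r^2 - 20*r - 4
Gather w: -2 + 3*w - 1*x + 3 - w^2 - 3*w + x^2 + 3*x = -w^2 + x^2 + 2*x + 1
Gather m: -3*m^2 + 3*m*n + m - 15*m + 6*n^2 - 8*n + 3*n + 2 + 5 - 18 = -3*m^2 + m*(3*n - 14) + 6*n^2 - 5*n - 11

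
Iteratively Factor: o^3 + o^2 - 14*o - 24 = (o + 3)*(o^2 - 2*o - 8) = (o - 4)*(o + 3)*(o + 2)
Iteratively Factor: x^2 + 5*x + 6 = (x + 2)*(x + 3)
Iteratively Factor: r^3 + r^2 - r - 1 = (r + 1)*(r^2 - 1) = (r - 1)*(r + 1)*(r + 1)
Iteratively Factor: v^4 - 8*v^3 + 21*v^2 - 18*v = (v - 3)*(v^3 - 5*v^2 + 6*v) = v*(v - 3)*(v^2 - 5*v + 6) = v*(v - 3)*(v - 2)*(v - 3)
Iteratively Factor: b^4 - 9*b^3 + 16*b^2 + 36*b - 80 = (b - 2)*(b^3 - 7*b^2 + 2*b + 40) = (b - 4)*(b - 2)*(b^2 - 3*b - 10) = (b - 5)*(b - 4)*(b - 2)*(b + 2)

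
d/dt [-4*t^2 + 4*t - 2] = 4 - 8*t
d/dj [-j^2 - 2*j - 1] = -2*j - 2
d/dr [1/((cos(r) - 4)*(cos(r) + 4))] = sin(2*r)/((cos(r) - 4)^2*(cos(r) + 4)^2)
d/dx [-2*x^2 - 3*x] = -4*x - 3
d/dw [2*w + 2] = 2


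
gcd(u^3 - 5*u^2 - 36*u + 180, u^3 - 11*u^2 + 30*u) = u^2 - 11*u + 30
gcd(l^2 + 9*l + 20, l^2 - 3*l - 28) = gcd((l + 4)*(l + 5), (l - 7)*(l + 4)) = l + 4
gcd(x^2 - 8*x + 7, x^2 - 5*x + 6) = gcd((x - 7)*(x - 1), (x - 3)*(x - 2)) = 1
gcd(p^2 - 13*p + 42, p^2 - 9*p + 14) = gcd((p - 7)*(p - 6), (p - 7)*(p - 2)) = p - 7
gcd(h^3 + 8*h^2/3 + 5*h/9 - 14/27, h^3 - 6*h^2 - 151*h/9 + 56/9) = h^2 + 2*h - 7/9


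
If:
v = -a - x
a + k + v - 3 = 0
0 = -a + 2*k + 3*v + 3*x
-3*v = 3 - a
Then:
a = 6/5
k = 12/5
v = -3/5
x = -3/5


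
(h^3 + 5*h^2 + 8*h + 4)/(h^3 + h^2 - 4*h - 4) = (h + 2)/(h - 2)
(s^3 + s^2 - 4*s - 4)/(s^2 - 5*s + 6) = (s^2 + 3*s + 2)/(s - 3)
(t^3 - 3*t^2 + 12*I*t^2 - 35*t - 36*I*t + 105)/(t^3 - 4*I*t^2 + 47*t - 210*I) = (t^2 + t*(-3 + 5*I) - 15*I)/(t^2 - 11*I*t - 30)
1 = 1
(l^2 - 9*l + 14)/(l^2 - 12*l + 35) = (l - 2)/(l - 5)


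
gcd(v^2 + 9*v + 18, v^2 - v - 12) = v + 3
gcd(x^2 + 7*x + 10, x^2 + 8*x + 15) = x + 5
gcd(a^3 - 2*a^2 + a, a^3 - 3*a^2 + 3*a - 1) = a^2 - 2*a + 1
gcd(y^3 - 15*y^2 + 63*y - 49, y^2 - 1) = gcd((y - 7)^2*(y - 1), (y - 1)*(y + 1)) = y - 1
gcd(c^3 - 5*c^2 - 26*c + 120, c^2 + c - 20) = c^2 + c - 20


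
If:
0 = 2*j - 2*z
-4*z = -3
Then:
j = 3/4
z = 3/4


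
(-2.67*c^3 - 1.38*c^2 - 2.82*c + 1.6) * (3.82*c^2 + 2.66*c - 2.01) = -10.1994*c^5 - 12.3738*c^4 - 9.0765*c^3 + 1.3846*c^2 + 9.9242*c - 3.216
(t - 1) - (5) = t - 6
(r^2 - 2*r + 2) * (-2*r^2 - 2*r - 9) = -2*r^4 + 2*r^3 - 9*r^2 + 14*r - 18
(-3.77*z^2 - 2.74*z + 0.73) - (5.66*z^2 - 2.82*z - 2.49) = -9.43*z^2 + 0.0799999999999996*z + 3.22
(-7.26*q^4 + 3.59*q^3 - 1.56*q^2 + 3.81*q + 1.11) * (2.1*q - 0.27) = -15.246*q^5 + 9.4992*q^4 - 4.2453*q^3 + 8.4222*q^2 + 1.3023*q - 0.2997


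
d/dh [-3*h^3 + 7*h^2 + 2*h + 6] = -9*h^2 + 14*h + 2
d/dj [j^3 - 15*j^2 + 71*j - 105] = 3*j^2 - 30*j + 71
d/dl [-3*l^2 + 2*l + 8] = 2 - 6*l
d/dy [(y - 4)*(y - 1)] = 2*y - 5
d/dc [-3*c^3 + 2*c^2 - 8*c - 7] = -9*c^2 + 4*c - 8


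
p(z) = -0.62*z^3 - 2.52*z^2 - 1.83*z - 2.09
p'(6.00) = -99.03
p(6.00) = -237.71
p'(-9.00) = -107.13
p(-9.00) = 262.24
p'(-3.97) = -11.14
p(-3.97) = 4.25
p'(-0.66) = 0.69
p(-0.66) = -1.80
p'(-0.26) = -0.65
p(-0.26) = -1.77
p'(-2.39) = -0.41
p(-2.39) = -3.65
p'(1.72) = -16.00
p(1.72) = -15.85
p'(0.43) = -4.34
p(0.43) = -3.39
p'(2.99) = -33.53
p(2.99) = -46.66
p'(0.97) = -8.47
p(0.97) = -6.80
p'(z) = -1.86*z^2 - 5.04*z - 1.83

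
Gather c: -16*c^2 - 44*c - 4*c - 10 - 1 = -16*c^2 - 48*c - 11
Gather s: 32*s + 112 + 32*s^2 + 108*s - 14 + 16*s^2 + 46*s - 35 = 48*s^2 + 186*s + 63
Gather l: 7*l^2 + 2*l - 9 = 7*l^2 + 2*l - 9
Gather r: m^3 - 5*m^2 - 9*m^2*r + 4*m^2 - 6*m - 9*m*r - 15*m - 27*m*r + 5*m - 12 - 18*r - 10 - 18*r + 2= m^3 - m^2 - 16*m + r*(-9*m^2 - 36*m - 36) - 20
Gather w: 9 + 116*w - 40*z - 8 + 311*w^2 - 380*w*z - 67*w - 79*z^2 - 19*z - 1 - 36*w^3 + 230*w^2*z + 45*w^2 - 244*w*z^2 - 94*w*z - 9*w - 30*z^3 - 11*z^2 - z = -36*w^3 + w^2*(230*z + 356) + w*(-244*z^2 - 474*z + 40) - 30*z^3 - 90*z^2 - 60*z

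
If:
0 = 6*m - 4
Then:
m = 2/3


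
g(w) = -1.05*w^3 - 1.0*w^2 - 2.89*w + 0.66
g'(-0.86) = -3.50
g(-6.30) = 241.73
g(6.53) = -353.22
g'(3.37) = -45.40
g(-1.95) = 10.28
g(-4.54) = 91.42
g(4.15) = -103.60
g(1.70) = -12.30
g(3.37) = -60.62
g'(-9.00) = -240.04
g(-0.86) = 3.07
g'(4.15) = -65.44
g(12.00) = -1992.42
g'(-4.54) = -58.74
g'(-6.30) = -115.31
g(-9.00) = 711.12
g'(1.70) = -15.39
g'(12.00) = -480.49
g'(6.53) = -150.27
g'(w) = -3.15*w^2 - 2.0*w - 2.89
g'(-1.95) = -10.97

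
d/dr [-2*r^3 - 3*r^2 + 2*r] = -6*r^2 - 6*r + 2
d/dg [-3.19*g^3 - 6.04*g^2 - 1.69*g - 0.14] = -9.57*g^2 - 12.08*g - 1.69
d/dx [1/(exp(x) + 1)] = -1/(4*cosh(x/2)^2)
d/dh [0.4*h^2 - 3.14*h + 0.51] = 0.8*h - 3.14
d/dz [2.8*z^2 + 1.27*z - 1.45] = 5.6*z + 1.27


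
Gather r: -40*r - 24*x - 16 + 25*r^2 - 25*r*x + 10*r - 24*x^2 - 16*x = 25*r^2 + r*(-25*x - 30) - 24*x^2 - 40*x - 16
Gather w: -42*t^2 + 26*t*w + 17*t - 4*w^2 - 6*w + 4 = -42*t^2 + 17*t - 4*w^2 + w*(26*t - 6) + 4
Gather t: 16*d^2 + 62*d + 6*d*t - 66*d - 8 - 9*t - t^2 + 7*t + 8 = 16*d^2 - 4*d - t^2 + t*(6*d - 2)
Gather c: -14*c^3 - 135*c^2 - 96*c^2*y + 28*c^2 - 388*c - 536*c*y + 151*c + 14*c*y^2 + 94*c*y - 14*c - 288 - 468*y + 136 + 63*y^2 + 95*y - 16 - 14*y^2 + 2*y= -14*c^3 + c^2*(-96*y - 107) + c*(14*y^2 - 442*y - 251) + 49*y^2 - 371*y - 168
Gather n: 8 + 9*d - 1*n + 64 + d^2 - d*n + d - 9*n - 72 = d^2 + 10*d + n*(-d - 10)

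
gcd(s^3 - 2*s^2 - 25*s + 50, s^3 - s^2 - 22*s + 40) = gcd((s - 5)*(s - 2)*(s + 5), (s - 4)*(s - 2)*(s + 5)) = s^2 + 3*s - 10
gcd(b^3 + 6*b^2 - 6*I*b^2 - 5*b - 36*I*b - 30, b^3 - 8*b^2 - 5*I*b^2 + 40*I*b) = b - 5*I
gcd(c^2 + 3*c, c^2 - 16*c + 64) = 1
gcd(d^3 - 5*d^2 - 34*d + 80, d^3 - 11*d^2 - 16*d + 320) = d^2 - 3*d - 40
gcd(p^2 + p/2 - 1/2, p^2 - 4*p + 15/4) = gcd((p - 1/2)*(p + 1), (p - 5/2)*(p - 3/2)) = 1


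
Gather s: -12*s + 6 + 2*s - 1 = 5 - 10*s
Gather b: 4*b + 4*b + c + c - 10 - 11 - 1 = 8*b + 2*c - 22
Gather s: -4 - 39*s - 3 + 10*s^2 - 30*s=10*s^2 - 69*s - 7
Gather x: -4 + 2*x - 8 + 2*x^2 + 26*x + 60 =2*x^2 + 28*x + 48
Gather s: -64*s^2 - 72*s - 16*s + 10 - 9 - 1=-64*s^2 - 88*s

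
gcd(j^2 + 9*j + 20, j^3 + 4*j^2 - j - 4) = j + 4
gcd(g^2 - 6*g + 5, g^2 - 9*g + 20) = g - 5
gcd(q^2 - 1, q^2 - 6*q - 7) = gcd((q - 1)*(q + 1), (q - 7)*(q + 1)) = q + 1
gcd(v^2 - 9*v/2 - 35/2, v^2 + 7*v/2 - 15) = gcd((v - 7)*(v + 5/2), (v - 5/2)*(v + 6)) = 1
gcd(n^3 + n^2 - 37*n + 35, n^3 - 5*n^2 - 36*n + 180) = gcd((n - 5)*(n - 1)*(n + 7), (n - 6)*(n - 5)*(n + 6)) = n - 5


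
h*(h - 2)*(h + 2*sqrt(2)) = h^3 - 2*h^2 + 2*sqrt(2)*h^2 - 4*sqrt(2)*h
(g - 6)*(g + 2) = g^2 - 4*g - 12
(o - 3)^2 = o^2 - 6*o + 9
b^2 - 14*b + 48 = (b - 8)*(b - 6)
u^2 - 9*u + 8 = (u - 8)*(u - 1)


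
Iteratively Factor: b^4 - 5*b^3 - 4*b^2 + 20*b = (b)*(b^3 - 5*b^2 - 4*b + 20) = b*(b - 2)*(b^2 - 3*b - 10) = b*(b - 2)*(b + 2)*(b - 5)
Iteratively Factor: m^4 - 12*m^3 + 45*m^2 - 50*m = (m - 2)*(m^3 - 10*m^2 + 25*m) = m*(m - 2)*(m^2 - 10*m + 25) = m*(m - 5)*(m - 2)*(m - 5)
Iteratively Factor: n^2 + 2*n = (n + 2)*(n)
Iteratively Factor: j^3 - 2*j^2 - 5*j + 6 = (j - 3)*(j^2 + j - 2) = (j - 3)*(j - 1)*(j + 2)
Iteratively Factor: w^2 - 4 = (w + 2)*(w - 2)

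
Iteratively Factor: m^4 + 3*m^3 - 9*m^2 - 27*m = (m)*(m^3 + 3*m^2 - 9*m - 27) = m*(m + 3)*(m^2 - 9) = m*(m - 3)*(m + 3)*(m + 3)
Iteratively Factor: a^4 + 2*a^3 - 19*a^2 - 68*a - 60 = (a + 3)*(a^3 - a^2 - 16*a - 20) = (a + 2)*(a + 3)*(a^2 - 3*a - 10) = (a + 2)^2*(a + 3)*(a - 5)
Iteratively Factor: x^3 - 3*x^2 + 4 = (x - 2)*(x^2 - x - 2) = (x - 2)*(x + 1)*(x - 2)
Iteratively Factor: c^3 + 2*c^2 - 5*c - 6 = (c - 2)*(c^2 + 4*c + 3) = (c - 2)*(c + 3)*(c + 1)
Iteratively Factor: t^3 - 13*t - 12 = (t - 4)*(t^2 + 4*t + 3) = (t - 4)*(t + 1)*(t + 3)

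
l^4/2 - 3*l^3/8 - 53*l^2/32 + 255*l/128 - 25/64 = (l/2 + 1)*(l - 5/4)^2*(l - 1/4)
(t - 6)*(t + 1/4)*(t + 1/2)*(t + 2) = t^4 - 13*t^3/4 - 119*t^2/8 - 19*t/2 - 3/2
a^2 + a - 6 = (a - 2)*(a + 3)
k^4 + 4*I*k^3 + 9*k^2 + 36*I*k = k*(k - 3*I)*(k + 3*I)*(k + 4*I)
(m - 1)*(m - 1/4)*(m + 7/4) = m^3 + m^2/2 - 31*m/16 + 7/16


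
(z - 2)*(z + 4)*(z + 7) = z^3 + 9*z^2 + 6*z - 56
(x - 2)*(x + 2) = x^2 - 4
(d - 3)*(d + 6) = d^2 + 3*d - 18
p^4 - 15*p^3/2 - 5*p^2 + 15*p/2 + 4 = (p - 8)*(p - 1)*(p + 1/2)*(p + 1)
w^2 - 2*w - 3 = (w - 3)*(w + 1)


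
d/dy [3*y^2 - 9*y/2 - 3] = 6*y - 9/2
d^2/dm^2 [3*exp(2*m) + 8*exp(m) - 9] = (12*exp(m) + 8)*exp(m)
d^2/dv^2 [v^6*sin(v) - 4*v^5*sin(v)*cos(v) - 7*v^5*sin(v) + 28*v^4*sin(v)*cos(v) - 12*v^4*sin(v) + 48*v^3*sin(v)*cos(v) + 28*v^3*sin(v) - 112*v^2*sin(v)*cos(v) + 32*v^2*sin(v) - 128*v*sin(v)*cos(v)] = -v^6*sin(v) + 7*v^5*sin(v) + 8*v^5*sin(2*v) + 12*v^5*cos(v) + 42*v^4*sin(v) - 56*v^4*sin(2*v) - 70*v^4*cos(v) - 40*v^4*cos(2*v) - 168*v^3*sin(v) - 136*v^3*sin(2*v) - 96*v^3*cos(v) + 224*v^3*cos(2*v) - 176*v^2*sin(v) + 392*v^2*sin(2*v) + 168*v^2*cos(v) + 288*v^2*cos(2*v) + 168*v*sin(v) + 400*v*sin(2*v) + 128*v*cos(v) - 448*v*cos(2*v) + 64*sin(v) - 112*sin(2*v) - 256*cos(2*v)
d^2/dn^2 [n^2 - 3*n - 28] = 2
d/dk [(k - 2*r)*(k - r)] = 2*k - 3*r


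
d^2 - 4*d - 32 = (d - 8)*(d + 4)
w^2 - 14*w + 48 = (w - 8)*(w - 6)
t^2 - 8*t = t*(t - 8)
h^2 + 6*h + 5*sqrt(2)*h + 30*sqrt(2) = (h + 6)*(h + 5*sqrt(2))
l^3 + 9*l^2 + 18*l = l*(l + 3)*(l + 6)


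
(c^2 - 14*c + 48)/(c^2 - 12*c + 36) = (c - 8)/(c - 6)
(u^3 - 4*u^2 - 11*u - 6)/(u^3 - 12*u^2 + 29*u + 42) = (u + 1)/(u - 7)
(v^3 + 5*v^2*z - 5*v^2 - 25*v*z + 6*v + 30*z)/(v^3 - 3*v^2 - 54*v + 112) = (v^2 + 5*v*z - 3*v - 15*z)/(v^2 - v - 56)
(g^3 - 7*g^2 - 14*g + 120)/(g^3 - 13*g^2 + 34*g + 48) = (g^2 - g - 20)/(g^2 - 7*g - 8)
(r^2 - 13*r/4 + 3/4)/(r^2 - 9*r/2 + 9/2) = (4*r - 1)/(2*(2*r - 3))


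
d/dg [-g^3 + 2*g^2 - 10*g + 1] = -3*g^2 + 4*g - 10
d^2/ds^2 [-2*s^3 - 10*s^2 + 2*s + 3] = -12*s - 20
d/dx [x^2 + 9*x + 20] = 2*x + 9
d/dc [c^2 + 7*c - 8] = 2*c + 7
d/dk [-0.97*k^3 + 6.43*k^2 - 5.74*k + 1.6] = -2.91*k^2 + 12.86*k - 5.74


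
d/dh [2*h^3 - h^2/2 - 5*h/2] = 6*h^2 - h - 5/2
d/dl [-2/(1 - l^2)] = -4*l/(l^2 - 1)^2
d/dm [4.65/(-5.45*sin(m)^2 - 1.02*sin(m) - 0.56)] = (50.685*sin(m) + 4.743)*cos(m)/(5.45*sin(m)^2 + 1.02*sin(m) + 0.56)^2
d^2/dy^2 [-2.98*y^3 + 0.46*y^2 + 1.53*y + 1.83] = 0.92 - 17.88*y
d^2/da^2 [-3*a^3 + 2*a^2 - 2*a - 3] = 4 - 18*a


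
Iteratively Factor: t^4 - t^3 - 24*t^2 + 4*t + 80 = (t - 5)*(t^3 + 4*t^2 - 4*t - 16) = (t - 5)*(t + 2)*(t^2 + 2*t - 8) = (t - 5)*(t + 2)*(t + 4)*(t - 2)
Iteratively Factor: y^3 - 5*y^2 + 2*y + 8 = (y - 4)*(y^2 - y - 2) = (y - 4)*(y + 1)*(y - 2)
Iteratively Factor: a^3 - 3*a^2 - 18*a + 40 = (a - 2)*(a^2 - a - 20) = (a - 2)*(a + 4)*(a - 5)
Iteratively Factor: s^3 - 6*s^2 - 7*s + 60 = (s + 3)*(s^2 - 9*s + 20) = (s - 4)*(s + 3)*(s - 5)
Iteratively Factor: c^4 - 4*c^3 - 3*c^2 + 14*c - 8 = (c - 1)*(c^3 - 3*c^2 - 6*c + 8) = (c - 4)*(c - 1)*(c^2 + c - 2) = (c - 4)*(c - 1)^2*(c + 2)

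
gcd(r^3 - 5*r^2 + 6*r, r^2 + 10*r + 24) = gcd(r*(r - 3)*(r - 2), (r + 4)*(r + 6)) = 1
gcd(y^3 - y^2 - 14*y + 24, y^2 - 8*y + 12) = y - 2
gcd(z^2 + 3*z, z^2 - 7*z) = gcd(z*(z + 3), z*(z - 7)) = z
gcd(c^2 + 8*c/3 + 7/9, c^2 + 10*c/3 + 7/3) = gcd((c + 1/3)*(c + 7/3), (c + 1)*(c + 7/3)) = c + 7/3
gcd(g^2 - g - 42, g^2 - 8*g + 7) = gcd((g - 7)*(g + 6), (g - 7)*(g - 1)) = g - 7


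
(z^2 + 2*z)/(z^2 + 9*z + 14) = z/(z + 7)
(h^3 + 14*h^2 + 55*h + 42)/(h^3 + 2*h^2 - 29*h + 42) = (h^2 + 7*h + 6)/(h^2 - 5*h + 6)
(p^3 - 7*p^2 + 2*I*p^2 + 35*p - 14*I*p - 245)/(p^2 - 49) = (p^2 + 2*I*p + 35)/(p + 7)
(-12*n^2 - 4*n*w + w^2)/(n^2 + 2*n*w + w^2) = (-12*n^2 - 4*n*w + w^2)/(n^2 + 2*n*w + w^2)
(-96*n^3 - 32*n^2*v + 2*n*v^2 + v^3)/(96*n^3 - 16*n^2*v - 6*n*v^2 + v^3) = (4*n + v)/(-4*n + v)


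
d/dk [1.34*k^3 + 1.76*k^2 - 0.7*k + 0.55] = 4.02*k^2 + 3.52*k - 0.7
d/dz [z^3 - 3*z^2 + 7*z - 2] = 3*z^2 - 6*z + 7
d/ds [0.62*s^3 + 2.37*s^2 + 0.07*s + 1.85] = 1.86*s^2 + 4.74*s + 0.07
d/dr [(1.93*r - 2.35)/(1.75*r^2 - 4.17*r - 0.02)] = (-3.3775*r^2 + 8.225*r - 9.8381)/(3.0625*r^4 - 14.595*r^3 + 17.3189*r^2 + 0.1668*r + 0.0004)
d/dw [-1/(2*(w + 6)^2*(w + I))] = (3*w/2 + 3 + I)/((w + 6)^3*(w + I)^2)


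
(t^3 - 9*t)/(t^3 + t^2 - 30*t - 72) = t*(t - 3)/(t^2 - 2*t - 24)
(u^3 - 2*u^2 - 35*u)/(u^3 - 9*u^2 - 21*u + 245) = u/(u - 7)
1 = 1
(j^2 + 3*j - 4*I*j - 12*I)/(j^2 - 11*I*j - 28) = (j + 3)/(j - 7*I)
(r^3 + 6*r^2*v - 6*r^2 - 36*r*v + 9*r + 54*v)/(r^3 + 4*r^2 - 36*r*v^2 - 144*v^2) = (r^2 - 6*r + 9)/(r^2 - 6*r*v + 4*r - 24*v)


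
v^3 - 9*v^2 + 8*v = v*(v - 8)*(v - 1)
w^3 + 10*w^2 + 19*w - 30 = (w - 1)*(w + 5)*(w + 6)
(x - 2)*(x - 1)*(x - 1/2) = x^3 - 7*x^2/2 + 7*x/2 - 1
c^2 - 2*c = c*(c - 2)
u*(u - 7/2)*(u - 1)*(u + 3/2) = u^4 - 3*u^3 - 13*u^2/4 + 21*u/4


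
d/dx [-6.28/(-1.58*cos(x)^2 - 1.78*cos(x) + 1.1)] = (19.8448*cos(x) + 11.1784)*sin(x)/(1.58*cos(x)^2 + 1.78*cos(x) - 1.1)^2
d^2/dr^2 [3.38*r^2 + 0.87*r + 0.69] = 6.76000000000000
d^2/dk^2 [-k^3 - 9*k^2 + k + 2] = -6*k - 18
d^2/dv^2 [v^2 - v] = 2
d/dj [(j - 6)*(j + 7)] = 2*j + 1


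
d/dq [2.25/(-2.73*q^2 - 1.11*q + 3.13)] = (12.285*q + 2.4975)/(2.73*q^2 + 1.11*q - 3.13)^2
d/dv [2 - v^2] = -2*v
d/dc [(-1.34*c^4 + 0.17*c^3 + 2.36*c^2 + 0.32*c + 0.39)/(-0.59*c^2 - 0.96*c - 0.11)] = (1.5812*c^5 + 3.7589*c^4 + 0.2632*c^3 - 2.1329*c^2 - 0.0590000000000001*c + 0.3392)/(0.3481*c^4 + 1.1328*c^3 + 1.0514*c^2 + 0.2112*c + 0.0121)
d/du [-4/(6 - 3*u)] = -4/(3*(u - 2)^2)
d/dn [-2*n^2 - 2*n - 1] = -4*n - 2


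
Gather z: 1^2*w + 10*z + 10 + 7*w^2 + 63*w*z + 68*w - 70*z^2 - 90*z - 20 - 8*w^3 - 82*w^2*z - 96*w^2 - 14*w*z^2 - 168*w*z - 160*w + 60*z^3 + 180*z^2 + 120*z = -8*w^3 - 89*w^2 - 91*w + 60*z^3 + z^2*(110 - 14*w) + z*(-82*w^2 - 105*w + 40) - 10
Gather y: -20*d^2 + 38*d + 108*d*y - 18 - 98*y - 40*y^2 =-20*d^2 + 38*d - 40*y^2 + y*(108*d - 98) - 18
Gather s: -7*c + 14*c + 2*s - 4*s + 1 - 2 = 7*c - 2*s - 1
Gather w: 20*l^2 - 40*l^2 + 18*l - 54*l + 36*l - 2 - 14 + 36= 20 - 20*l^2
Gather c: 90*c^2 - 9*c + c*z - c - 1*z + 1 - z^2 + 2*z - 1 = 90*c^2 + c*(z - 10) - z^2 + z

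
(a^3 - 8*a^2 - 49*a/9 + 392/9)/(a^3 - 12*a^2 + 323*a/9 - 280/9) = (3*a + 7)/(3*a - 5)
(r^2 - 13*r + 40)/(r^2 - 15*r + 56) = (r - 5)/(r - 7)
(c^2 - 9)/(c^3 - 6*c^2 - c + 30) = (c + 3)/(c^2 - 3*c - 10)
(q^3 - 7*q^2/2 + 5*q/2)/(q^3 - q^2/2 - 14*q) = (-2*q^2 + 7*q - 5)/(-2*q^2 + q + 28)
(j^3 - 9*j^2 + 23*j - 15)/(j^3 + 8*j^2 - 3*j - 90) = (j^2 - 6*j + 5)/(j^2 + 11*j + 30)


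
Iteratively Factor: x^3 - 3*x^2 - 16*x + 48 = (x - 4)*(x^2 + x - 12) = (x - 4)*(x + 4)*(x - 3)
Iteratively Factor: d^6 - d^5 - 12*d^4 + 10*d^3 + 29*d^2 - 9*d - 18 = (d + 1)*(d^5 - 2*d^4 - 10*d^3 + 20*d^2 + 9*d - 18) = (d - 1)*(d + 1)*(d^4 - d^3 - 11*d^2 + 9*d + 18) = (d - 1)*(d + 1)^2*(d^3 - 2*d^2 - 9*d + 18) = (d - 3)*(d - 1)*(d + 1)^2*(d^2 + d - 6) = (d - 3)*(d - 2)*(d - 1)*(d + 1)^2*(d + 3)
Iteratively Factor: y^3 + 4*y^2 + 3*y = (y + 1)*(y^2 + 3*y) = (y + 1)*(y + 3)*(y)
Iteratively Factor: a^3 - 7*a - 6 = (a - 3)*(a^2 + 3*a + 2) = (a - 3)*(a + 2)*(a + 1)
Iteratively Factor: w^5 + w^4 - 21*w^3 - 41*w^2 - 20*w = (w + 4)*(w^4 - 3*w^3 - 9*w^2 - 5*w) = (w - 5)*(w + 4)*(w^3 + 2*w^2 + w) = w*(w - 5)*(w + 4)*(w^2 + 2*w + 1) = w*(w - 5)*(w + 1)*(w + 4)*(w + 1)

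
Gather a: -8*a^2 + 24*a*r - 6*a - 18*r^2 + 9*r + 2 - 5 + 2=-8*a^2 + a*(24*r - 6) - 18*r^2 + 9*r - 1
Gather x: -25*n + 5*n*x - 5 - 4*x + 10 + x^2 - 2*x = -25*n + x^2 + x*(5*n - 6) + 5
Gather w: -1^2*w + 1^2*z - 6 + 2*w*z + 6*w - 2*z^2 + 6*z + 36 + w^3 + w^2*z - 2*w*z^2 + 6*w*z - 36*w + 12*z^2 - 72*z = w^3 + w^2*z + w*(-2*z^2 + 8*z - 31) + 10*z^2 - 65*z + 30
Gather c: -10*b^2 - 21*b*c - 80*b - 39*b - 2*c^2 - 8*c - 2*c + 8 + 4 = -10*b^2 - 119*b - 2*c^2 + c*(-21*b - 10) + 12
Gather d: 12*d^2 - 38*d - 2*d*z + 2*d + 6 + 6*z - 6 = 12*d^2 + d*(-2*z - 36) + 6*z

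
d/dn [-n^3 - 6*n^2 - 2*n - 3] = -3*n^2 - 12*n - 2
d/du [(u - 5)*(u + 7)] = 2*u + 2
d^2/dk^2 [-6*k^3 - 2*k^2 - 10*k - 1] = -36*k - 4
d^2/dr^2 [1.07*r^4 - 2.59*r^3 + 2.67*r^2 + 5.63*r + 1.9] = 12.84*r^2 - 15.54*r + 5.34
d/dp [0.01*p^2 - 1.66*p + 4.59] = 0.02*p - 1.66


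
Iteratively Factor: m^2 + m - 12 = (m + 4)*(m - 3)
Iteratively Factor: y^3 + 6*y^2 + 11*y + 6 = (y + 1)*(y^2 + 5*y + 6) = (y + 1)*(y + 3)*(y + 2)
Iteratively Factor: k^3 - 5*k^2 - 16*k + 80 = (k - 5)*(k^2 - 16) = (k - 5)*(k + 4)*(k - 4)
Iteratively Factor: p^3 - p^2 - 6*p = (p - 3)*(p^2 + 2*p) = p*(p - 3)*(p + 2)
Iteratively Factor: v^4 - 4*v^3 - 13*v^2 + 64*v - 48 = (v - 4)*(v^3 - 13*v + 12) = (v - 4)*(v + 4)*(v^2 - 4*v + 3) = (v - 4)*(v - 1)*(v + 4)*(v - 3)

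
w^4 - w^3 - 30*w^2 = w^2*(w - 6)*(w + 5)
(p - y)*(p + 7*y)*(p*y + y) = p^3*y + 6*p^2*y^2 + p^2*y - 7*p*y^3 + 6*p*y^2 - 7*y^3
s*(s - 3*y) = s^2 - 3*s*y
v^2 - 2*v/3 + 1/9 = (v - 1/3)^2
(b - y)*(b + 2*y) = b^2 + b*y - 2*y^2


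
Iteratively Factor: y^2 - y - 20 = (y + 4)*(y - 5)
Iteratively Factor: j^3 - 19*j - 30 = (j - 5)*(j^2 + 5*j + 6) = (j - 5)*(j + 2)*(j + 3)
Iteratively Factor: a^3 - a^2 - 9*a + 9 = (a + 3)*(a^2 - 4*a + 3) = (a - 3)*(a + 3)*(a - 1)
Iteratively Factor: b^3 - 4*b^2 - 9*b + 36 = (b - 4)*(b^2 - 9) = (b - 4)*(b + 3)*(b - 3)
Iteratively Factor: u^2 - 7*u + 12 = (u - 3)*(u - 4)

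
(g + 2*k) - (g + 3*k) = -k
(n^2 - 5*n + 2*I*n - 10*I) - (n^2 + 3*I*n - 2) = -5*n - I*n + 2 - 10*I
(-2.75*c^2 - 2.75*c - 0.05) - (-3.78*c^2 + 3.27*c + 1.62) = 1.03*c^2 - 6.02*c - 1.67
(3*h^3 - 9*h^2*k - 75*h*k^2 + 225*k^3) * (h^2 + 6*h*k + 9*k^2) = 3*h^5 + 9*h^4*k - 102*h^3*k^2 - 306*h^2*k^3 + 675*h*k^4 + 2025*k^5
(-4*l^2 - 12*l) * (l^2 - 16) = -4*l^4 - 12*l^3 + 64*l^2 + 192*l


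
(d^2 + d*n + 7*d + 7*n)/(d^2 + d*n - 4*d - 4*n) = (d + 7)/(d - 4)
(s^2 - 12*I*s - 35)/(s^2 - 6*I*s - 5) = (s - 7*I)/(s - I)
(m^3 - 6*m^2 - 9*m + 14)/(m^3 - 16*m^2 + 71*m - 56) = (m + 2)/(m - 8)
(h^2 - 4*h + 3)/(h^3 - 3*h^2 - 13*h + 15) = (h - 3)/(h^2 - 2*h - 15)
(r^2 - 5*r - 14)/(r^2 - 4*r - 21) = (r + 2)/(r + 3)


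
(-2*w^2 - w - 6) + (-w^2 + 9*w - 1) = -3*w^2 + 8*w - 7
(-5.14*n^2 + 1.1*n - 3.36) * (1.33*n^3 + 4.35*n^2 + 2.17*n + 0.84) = -6.8362*n^5 - 20.896*n^4 - 10.8376*n^3 - 16.5466*n^2 - 6.3672*n - 2.8224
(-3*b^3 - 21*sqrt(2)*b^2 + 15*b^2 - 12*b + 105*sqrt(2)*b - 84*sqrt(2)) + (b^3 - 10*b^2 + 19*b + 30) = -2*b^3 - 21*sqrt(2)*b^2 + 5*b^2 + 7*b + 105*sqrt(2)*b - 84*sqrt(2) + 30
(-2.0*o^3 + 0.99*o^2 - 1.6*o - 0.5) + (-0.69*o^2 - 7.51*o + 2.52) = -2.0*o^3 + 0.3*o^2 - 9.11*o + 2.02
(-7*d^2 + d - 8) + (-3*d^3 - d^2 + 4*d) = -3*d^3 - 8*d^2 + 5*d - 8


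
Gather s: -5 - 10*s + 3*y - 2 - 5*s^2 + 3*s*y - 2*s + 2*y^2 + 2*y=-5*s^2 + s*(3*y - 12) + 2*y^2 + 5*y - 7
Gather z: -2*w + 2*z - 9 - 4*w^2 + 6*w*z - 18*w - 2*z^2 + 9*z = -4*w^2 - 20*w - 2*z^2 + z*(6*w + 11) - 9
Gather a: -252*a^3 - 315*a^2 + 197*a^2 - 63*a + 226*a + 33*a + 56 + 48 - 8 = -252*a^3 - 118*a^2 + 196*a + 96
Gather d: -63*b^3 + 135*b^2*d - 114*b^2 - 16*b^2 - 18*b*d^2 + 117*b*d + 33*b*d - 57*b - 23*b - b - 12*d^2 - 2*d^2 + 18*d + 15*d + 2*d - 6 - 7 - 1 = -63*b^3 - 130*b^2 - 81*b + d^2*(-18*b - 14) + d*(135*b^2 + 150*b + 35) - 14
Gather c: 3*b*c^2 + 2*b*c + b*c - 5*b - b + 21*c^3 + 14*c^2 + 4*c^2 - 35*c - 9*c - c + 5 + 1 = -6*b + 21*c^3 + c^2*(3*b + 18) + c*(3*b - 45) + 6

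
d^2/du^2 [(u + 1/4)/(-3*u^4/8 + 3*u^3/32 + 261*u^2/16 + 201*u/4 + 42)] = 16*((4*u + 1)*(-16*u^3 + 3*u^2 + 348*u + 536)^2 + (64*u^3 - 12*u^2 - 1392*u - 3*(4*u + 1)*(-8*u^2 + u + 58) - 2144)*(-4*u^4 + u^3 + 174*u^2 + 536*u + 448))/(3*(-4*u^4 + u^3 + 174*u^2 + 536*u + 448)^3)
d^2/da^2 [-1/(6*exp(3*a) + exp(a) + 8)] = (-2*(18*exp(2*a) + 1)^2*exp(a) + (54*exp(2*a) + 1)*(6*exp(3*a) + exp(a) + 8))*exp(a)/(6*exp(3*a) + exp(a) + 8)^3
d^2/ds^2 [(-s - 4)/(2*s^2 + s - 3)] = 2*(-(s + 4)*(4*s + 1)^2 + 3*(2*s + 3)*(2*s^2 + s - 3))/(2*s^2 + s - 3)^3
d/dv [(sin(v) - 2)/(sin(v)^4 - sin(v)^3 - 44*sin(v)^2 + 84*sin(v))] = (-3*cos(v) - 2/tan(v) + 42*cos(v)/sin(v)^2)/((sin(v) - 6)^2*(sin(v) + 7)^2)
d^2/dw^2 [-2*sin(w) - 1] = 2*sin(w)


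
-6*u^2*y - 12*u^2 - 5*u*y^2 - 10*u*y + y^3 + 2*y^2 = (-6*u + y)*(u + y)*(y + 2)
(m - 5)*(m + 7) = m^2 + 2*m - 35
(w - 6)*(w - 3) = w^2 - 9*w + 18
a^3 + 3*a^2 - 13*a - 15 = (a - 3)*(a + 1)*(a + 5)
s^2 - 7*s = s*(s - 7)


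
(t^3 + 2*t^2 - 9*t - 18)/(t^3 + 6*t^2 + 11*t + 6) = (t - 3)/(t + 1)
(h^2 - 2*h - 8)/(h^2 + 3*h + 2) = (h - 4)/(h + 1)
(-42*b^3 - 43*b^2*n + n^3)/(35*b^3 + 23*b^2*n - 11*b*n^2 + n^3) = (-6*b - n)/(5*b - n)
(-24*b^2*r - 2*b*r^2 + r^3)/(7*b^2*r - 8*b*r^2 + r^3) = (-24*b^2 - 2*b*r + r^2)/(7*b^2 - 8*b*r + r^2)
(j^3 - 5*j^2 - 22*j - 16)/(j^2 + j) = j - 6 - 16/j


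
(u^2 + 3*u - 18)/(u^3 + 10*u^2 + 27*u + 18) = (u - 3)/(u^2 + 4*u + 3)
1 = 1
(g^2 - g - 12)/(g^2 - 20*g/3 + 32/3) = 3*(g + 3)/(3*g - 8)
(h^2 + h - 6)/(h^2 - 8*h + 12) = (h + 3)/(h - 6)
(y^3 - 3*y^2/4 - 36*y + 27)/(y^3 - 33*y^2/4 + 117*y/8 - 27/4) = 2*(y + 6)/(2*y - 3)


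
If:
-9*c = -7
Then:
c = 7/9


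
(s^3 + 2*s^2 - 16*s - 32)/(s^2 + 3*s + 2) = (s^2 - 16)/(s + 1)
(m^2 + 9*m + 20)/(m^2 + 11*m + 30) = (m + 4)/(m + 6)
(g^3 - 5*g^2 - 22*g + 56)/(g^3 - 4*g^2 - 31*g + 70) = (g + 4)/(g + 5)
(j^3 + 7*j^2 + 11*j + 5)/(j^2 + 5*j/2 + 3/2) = 2*(j^2 + 6*j + 5)/(2*j + 3)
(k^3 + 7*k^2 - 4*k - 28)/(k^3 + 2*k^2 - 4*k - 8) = (k + 7)/(k + 2)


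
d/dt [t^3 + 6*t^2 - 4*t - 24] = 3*t^2 + 12*t - 4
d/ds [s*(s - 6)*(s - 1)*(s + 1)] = 4*s^3 - 18*s^2 - 2*s + 6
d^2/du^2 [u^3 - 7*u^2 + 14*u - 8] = 6*u - 14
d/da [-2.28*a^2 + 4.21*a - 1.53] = 4.21 - 4.56*a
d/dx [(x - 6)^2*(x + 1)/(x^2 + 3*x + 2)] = (x^2 + 4*x - 60)/(x^2 + 4*x + 4)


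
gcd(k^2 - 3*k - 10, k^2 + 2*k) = k + 2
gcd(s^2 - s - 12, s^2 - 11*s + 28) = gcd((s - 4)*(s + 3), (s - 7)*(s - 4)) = s - 4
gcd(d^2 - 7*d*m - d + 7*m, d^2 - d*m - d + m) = d - 1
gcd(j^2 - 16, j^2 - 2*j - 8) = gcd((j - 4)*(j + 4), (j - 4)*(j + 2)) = j - 4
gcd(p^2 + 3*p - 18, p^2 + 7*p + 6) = p + 6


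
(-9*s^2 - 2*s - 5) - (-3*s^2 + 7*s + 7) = -6*s^2 - 9*s - 12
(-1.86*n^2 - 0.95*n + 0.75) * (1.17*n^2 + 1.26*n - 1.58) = -2.1762*n^4 - 3.4551*n^3 + 2.6193*n^2 + 2.446*n - 1.185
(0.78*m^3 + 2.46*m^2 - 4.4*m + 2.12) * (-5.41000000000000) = -4.2198*m^3 - 13.3086*m^2 + 23.804*m - 11.4692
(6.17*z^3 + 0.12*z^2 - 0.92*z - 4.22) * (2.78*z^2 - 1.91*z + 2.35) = 17.1526*z^5 - 11.4511*z^4 + 11.7127*z^3 - 9.6924*z^2 + 5.8982*z - 9.917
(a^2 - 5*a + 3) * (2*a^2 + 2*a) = 2*a^4 - 8*a^3 - 4*a^2 + 6*a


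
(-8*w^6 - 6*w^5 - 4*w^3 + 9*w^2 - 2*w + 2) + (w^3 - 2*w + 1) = -8*w^6 - 6*w^5 - 3*w^3 + 9*w^2 - 4*w + 3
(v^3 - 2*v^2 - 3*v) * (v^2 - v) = v^5 - 3*v^4 - v^3 + 3*v^2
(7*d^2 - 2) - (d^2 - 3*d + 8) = 6*d^2 + 3*d - 10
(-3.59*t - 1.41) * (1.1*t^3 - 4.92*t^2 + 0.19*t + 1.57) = -3.949*t^4 + 16.1118*t^3 + 6.2551*t^2 - 5.9042*t - 2.2137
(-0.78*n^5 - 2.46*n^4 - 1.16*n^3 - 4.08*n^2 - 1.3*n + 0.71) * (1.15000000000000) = -0.897*n^5 - 2.829*n^4 - 1.334*n^3 - 4.692*n^2 - 1.495*n + 0.8165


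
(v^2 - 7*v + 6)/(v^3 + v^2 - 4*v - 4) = (v^2 - 7*v + 6)/(v^3 + v^2 - 4*v - 4)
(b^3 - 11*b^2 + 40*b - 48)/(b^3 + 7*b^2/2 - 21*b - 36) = 2*(b^2 - 7*b + 12)/(2*b^2 + 15*b + 18)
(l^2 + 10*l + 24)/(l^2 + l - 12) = (l + 6)/(l - 3)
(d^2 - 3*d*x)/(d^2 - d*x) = (d - 3*x)/(d - x)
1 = 1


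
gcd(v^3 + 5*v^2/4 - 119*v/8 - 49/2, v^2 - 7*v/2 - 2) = v - 4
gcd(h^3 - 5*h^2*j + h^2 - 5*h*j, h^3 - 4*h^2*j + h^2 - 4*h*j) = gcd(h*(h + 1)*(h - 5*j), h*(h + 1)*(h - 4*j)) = h^2 + h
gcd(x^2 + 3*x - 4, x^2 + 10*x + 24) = x + 4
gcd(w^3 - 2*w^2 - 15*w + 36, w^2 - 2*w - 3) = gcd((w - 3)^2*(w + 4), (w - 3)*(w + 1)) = w - 3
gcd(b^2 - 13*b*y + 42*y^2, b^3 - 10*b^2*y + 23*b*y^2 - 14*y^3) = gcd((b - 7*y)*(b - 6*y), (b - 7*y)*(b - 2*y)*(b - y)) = -b + 7*y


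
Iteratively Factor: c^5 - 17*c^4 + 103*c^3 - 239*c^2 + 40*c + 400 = (c + 1)*(c^4 - 18*c^3 + 121*c^2 - 360*c + 400) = (c - 4)*(c + 1)*(c^3 - 14*c^2 + 65*c - 100) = (c - 5)*(c - 4)*(c + 1)*(c^2 - 9*c + 20) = (c - 5)^2*(c - 4)*(c + 1)*(c - 4)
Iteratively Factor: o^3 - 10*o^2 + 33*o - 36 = (o - 3)*(o^2 - 7*o + 12) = (o - 3)^2*(o - 4)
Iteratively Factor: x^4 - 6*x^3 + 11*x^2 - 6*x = (x)*(x^3 - 6*x^2 + 11*x - 6) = x*(x - 3)*(x^2 - 3*x + 2) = x*(x - 3)*(x - 2)*(x - 1)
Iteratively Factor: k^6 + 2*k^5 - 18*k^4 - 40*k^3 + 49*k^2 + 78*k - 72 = (k - 1)*(k^5 + 3*k^4 - 15*k^3 - 55*k^2 - 6*k + 72) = (k - 1)*(k + 3)*(k^4 - 15*k^2 - 10*k + 24) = (k - 1)*(k + 2)*(k + 3)*(k^3 - 2*k^2 - 11*k + 12) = (k - 1)^2*(k + 2)*(k + 3)*(k^2 - k - 12) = (k - 1)^2*(k + 2)*(k + 3)^2*(k - 4)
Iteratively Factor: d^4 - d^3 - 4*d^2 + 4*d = (d - 1)*(d^3 - 4*d) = d*(d - 1)*(d^2 - 4) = d*(d - 1)*(d + 2)*(d - 2)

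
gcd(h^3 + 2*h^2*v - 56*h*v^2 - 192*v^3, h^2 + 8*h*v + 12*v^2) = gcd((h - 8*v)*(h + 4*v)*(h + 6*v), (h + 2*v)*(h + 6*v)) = h + 6*v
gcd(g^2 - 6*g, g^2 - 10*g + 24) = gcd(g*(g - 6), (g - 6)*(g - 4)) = g - 6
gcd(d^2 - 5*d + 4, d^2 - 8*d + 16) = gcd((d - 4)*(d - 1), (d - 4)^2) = d - 4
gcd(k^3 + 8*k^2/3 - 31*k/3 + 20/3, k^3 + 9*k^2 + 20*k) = k + 5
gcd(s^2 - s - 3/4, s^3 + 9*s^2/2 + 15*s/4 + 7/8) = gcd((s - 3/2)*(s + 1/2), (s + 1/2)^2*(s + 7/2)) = s + 1/2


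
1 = 1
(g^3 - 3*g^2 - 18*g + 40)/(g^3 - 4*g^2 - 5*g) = (g^2 + 2*g - 8)/(g*(g + 1))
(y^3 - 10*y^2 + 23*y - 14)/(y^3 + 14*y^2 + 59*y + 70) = (y^3 - 10*y^2 + 23*y - 14)/(y^3 + 14*y^2 + 59*y + 70)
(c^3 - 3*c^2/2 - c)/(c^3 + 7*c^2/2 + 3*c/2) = (c - 2)/(c + 3)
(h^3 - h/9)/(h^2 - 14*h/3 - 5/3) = h*(3*h - 1)/(3*(h - 5))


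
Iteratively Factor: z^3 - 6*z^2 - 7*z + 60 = (z - 4)*(z^2 - 2*z - 15) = (z - 5)*(z - 4)*(z + 3)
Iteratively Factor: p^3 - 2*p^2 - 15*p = (p)*(p^2 - 2*p - 15) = p*(p - 5)*(p + 3)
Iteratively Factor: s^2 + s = (s)*(s + 1)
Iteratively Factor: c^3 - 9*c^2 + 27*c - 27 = (c - 3)*(c^2 - 6*c + 9) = (c - 3)^2*(c - 3)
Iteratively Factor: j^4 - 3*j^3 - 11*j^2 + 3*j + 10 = (j + 2)*(j^3 - 5*j^2 - j + 5) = (j - 5)*(j + 2)*(j^2 - 1) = (j - 5)*(j - 1)*(j + 2)*(j + 1)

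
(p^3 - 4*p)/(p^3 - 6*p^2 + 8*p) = (p + 2)/(p - 4)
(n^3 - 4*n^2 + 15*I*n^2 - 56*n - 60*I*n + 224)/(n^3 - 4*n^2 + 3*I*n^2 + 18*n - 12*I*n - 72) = (n^2 + 15*I*n - 56)/(n^2 + 3*I*n + 18)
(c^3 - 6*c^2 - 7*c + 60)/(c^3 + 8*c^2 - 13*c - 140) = (c^2 - 2*c - 15)/(c^2 + 12*c + 35)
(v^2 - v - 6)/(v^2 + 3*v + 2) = (v - 3)/(v + 1)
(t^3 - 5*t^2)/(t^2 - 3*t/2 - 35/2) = 2*t^2/(2*t + 7)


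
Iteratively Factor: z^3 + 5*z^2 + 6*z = (z)*(z^2 + 5*z + 6) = z*(z + 3)*(z + 2)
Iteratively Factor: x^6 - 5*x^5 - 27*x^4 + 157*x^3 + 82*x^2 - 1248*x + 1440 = (x - 5)*(x^5 - 27*x^3 + 22*x^2 + 192*x - 288) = (x - 5)*(x - 3)*(x^4 + 3*x^3 - 18*x^2 - 32*x + 96) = (x - 5)*(x - 3)*(x + 4)*(x^3 - x^2 - 14*x + 24) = (x - 5)*(x - 3)^2*(x + 4)*(x^2 + 2*x - 8) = (x - 5)*(x - 3)^2*(x - 2)*(x + 4)*(x + 4)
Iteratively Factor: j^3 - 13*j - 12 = (j + 3)*(j^2 - 3*j - 4) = (j - 4)*(j + 3)*(j + 1)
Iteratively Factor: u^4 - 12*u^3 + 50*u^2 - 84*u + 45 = (u - 5)*(u^3 - 7*u^2 + 15*u - 9) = (u - 5)*(u - 3)*(u^2 - 4*u + 3) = (u - 5)*(u - 3)*(u - 1)*(u - 3)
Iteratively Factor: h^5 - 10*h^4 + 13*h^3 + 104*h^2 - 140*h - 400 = (h + 2)*(h^4 - 12*h^3 + 37*h^2 + 30*h - 200) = (h - 4)*(h + 2)*(h^3 - 8*h^2 + 5*h + 50) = (h - 5)*(h - 4)*(h + 2)*(h^2 - 3*h - 10) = (h - 5)*(h - 4)*(h + 2)^2*(h - 5)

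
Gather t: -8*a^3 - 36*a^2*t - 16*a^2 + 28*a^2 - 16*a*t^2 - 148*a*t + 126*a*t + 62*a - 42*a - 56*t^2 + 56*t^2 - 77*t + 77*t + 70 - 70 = -8*a^3 + 12*a^2 - 16*a*t^2 + 20*a + t*(-36*a^2 - 22*a)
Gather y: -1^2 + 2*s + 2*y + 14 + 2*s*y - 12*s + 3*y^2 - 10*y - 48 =-10*s + 3*y^2 + y*(2*s - 8) - 35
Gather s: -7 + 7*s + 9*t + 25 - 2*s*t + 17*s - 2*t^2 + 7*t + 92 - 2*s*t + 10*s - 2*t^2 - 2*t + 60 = s*(34 - 4*t) - 4*t^2 + 14*t + 170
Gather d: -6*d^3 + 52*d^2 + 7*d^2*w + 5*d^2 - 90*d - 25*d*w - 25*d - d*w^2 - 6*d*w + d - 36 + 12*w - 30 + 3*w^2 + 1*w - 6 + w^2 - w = -6*d^3 + d^2*(7*w + 57) + d*(-w^2 - 31*w - 114) + 4*w^2 + 12*w - 72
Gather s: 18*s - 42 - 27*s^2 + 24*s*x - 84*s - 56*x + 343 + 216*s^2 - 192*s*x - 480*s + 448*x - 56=189*s^2 + s*(-168*x - 546) + 392*x + 245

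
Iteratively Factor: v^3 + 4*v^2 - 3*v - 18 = (v + 3)*(v^2 + v - 6) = (v - 2)*(v + 3)*(v + 3)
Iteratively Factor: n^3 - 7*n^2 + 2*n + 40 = (n + 2)*(n^2 - 9*n + 20) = (n - 4)*(n + 2)*(n - 5)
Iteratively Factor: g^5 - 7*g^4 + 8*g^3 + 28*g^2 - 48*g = (g - 4)*(g^4 - 3*g^3 - 4*g^2 + 12*g) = (g - 4)*(g - 3)*(g^3 - 4*g) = g*(g - 4)*(g - 3)*(g^2 - 4) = g*(g - 4)*(g - 3)*(g + 2)*(g - 2)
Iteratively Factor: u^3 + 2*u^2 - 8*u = (u)*(u^2 + 2*u - 8) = u*(u - 2)*(u + 4)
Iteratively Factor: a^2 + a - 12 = (a + 4)*(a - 3)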